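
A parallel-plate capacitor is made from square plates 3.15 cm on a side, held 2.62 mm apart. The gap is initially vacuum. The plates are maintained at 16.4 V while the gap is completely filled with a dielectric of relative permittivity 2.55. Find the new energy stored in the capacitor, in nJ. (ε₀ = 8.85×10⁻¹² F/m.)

U ≈ 1.15 nJ

A = (3.15 cm)² = 9.92×10⁻⁴ m².
Initially C₁ = ε₀A/d = 8.85×10⁻¹² × 9.92×10⁻⁴ / 2.62×10⁻³ = 3.35×10⁻¹² F.
U₁ = 4.51×10⁻¹⁰ J.
Battery connected ⇒ V is held fixed. C₂ = 2.55 C₁ and U = ½CV², so U₂/U₁ = C₂/C₁ = 2.55.
U₂ = 2.55 × 4.51×10⁻¹⁰ = 1.15×10⁻⁹ J.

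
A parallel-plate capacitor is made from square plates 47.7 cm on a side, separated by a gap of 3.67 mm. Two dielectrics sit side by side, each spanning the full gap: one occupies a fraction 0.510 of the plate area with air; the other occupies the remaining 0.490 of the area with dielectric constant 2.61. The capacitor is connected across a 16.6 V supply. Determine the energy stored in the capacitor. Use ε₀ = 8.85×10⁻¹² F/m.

135 nJ

A = (47.7 cm)² = 0.228 m².
Side-by-side slabs ⇒ two capacitors in parallel, each spanning the full gap.
C₁ = κ₁ε₀A₁/d = 1.00 × 8.85×10⁻¹² × 0.116 / 3.67×10⁻³ = 2.80×10⁻¹⁰ F.
C₂ = κ₂ε₀A₂/d = 2.61 × 8.85×10⁻¹² × 0.111 / 3.67×10⁻³ = 7.02×10⁻¹⁰ F.
C = C₁ + C₂ = 9.82×10⁻¹⁰ F.
U = ½CV² = ½ × 9.82×10⁻¹⁰ × (16.6)² = 1.35×10⁻⁷ J.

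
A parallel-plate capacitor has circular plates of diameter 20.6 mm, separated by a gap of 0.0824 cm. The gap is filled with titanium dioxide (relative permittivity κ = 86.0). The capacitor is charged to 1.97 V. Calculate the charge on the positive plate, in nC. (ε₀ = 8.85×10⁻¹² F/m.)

0.606 nC

A = π(20.6/2 mm)² = 3.33×10⁻⁴ m².
C = κε₀A/d = 86.0 × 8.85×10⁻¹² × 3.33×10⁻⁴ / 8.24×10⁻⁴ = 3.08×10⁻¹⁰ F.
Q = CV = 3.08×10⁻¹⁰ × 1.97 = 6.06×10⁻¹⁰ C.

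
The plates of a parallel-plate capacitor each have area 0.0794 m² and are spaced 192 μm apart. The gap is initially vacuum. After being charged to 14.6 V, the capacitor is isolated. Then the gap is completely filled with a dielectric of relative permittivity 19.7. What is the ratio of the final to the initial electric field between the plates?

Isolated ⇒ Q is held fixed.
V₂ = Q/C₂ = V₁/19.7; E = V/d, so E₂/E₁ = (V₂/V₁)(d₁/d₂) = 0.0508.

0.0508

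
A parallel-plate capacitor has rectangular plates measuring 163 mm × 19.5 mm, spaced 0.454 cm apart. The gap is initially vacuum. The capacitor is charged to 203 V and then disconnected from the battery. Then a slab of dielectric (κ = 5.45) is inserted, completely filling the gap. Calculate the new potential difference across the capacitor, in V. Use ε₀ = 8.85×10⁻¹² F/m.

A = 163 × 19.5 mm² = 3.18×10⁻³ m².
Initially C₁ = ε₀A/d = 8.85×10⁻¹² × 3.18×10⁻³ / 4.54×10⁻³ = 6.20×10⁻¹² F.
V₁ = 2.03×10² V.
Isolated ⇒ Q is held fixed. C₂ = 5.45 C₁ and V = Q/C, so V₂/V₁ = C₁/C₂ = 0.183.
V₂ = 0.183 × 2.03×10² = 37.2 V.

37.2 V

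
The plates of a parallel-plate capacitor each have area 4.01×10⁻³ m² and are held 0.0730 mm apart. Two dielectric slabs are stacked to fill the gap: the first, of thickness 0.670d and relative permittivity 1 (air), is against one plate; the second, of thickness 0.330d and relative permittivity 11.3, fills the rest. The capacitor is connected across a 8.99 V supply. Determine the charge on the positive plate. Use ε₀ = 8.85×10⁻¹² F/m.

Stacked slabs ⇒ two capacitors in series, each with the full plate area.
C₁ = κ₁ε₀A/d₁ = 1.00 × 8.85×10⁻¹² × 4.01×10⁻³ / 4.89×10⁻⁵ = 7.26×10⁻¹⁰ F.
C₂ = κ₂ε₀A/d₂ = 11.3 × 8.85×10⁻¹² × 4.01×10⁻³ / 2.41×10⁻⁵ = 1.66×10⁻⁸ F.
C = (1/C₁ + 1/C₂)⁻¹ = 6.95×10⁻¹⁰ F.
Q = CV = 6.95×10⁻¹⁰ × 8.99 = 6.25×10⁻⁹ C.

Q ≈ 6.25 nC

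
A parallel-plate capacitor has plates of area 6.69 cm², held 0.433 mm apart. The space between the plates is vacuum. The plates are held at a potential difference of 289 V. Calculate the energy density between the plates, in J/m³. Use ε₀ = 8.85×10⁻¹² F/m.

E = V/d = 289 / 4.33×10⁻⁴ = 6.67×10⁵ V/m.
u = ½ε₀E² = ½ × 8.85×10⁻¹² × (6.67×10⁵)² = 1.97 J/m³.

u ≈ 1.97 J/m³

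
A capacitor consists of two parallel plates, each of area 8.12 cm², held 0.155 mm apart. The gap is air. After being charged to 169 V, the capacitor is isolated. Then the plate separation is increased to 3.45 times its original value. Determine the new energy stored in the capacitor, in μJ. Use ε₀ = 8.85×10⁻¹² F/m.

A = 8.12 cm² = 8.12×10⁻⁴ m².
Initially C₁ = ε₀A/d = 8.85×10⁻¹² × 8.12×10⁻⁴ / 1.55×10⁻⁴ = 4.64×10⁻¹¹ F.
U₁ = 6.62×10⁻⁷ J.
Isolated ⇒ Q is held fixed. C₂ = 0.290 C₁ and U = Q²/(2C), so U₂/U₁ = C₁/C₂ = 3.45.
U₂ = 3.45 × 6.62×10⁻⁷ = 2.28×10⁻⁶ J.

2.28 μJ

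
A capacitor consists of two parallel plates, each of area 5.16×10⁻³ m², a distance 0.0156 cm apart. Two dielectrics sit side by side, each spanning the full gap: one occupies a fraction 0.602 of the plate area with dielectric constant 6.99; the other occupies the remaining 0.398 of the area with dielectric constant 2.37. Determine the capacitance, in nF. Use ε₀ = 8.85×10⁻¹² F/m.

C ≈ 1.51 nF

Side-by-side slabs ⇒ two capacitors in parallel, each spanning the full gap.
C₁ = κ₁ε₀A₁/d = 6.99 × 8.85×10⁻¹² × 3.11×10⁻³ / 1.56×10⁻⁴ = 1.23×10⁻⁹ F.
C₂ = κ₂ε₀A₂/d = 2.37 × 8.85×10⁻¹² × 2.05×10⁻³ / 1.56×10⁻⁴ = 2.76×10⁻¹⁰ F.
C = C₁ + C₂ = 1.51×10⁻⁹ F.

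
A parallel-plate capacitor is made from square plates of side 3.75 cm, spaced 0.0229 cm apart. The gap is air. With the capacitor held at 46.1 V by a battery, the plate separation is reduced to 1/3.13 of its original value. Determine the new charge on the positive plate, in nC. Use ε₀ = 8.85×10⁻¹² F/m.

A = (3.75 cm)² = 1.41×10⁻³ m².
Initially C₁ = ε₀A/d = 8.85×10⁻¹² × 1.41×10⁻³ / 2.29×10⁻⁴ = 5.43×10⁻¹¹ F.
Q₁ = 2.51×10⁻⁹ C.
Battery connected ⇒ V is held fixed. C₂ = 3.13 C₁ and Q = CV, so Q₂/Q₁ = C₂/C₁ = 3.13.
Q₂ = 3.13 × 2.51×10⁻⁹ = 7.84×10⁻⁹ C.

Q ≈ 7.84 nC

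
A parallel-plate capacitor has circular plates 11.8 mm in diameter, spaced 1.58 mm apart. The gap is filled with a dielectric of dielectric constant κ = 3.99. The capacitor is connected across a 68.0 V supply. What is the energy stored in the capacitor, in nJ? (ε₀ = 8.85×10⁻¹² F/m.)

A = π(11.8/2 mm)² = 1.09×10⁻⁴ m².
C = κε₀A/d = 3.99 × 8.85×10⁻¹² × 1.09×10⁻⁴ / 1.58×10⁻³ = 2.44×10⁻¹² F.
U = ½CV² = ½ × 2.44×10⁻¹² × (68.0)² = 5.65×10⁻⁹ J.

U ≈ 5.65 nJ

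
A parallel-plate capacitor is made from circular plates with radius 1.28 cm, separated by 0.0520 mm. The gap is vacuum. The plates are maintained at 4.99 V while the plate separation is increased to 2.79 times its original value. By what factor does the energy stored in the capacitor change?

Battery connected ⇒ V is held fixed.
C₂ = 0.358 C₁ and U = ½CV², so U₂/U₁ = C₂/C₁ = 0.358.

U₂/U₁ ≈ 0.358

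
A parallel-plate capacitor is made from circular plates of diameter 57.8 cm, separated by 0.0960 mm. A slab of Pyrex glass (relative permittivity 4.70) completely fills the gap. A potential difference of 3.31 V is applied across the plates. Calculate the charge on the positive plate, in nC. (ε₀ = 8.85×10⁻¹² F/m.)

A = π(57.8/2 cm)² = 0.262 m².
C = κε₀A/d = 4.70 × 8.85×10⁻¹² × 0.262 / 9.60×10⁻⁵ = 1.14×10⁻⁷ F.
Q = CV = 1.14×10⁻⁷ × 3.31 = 3.76×10⁻⁷ C.

376 nC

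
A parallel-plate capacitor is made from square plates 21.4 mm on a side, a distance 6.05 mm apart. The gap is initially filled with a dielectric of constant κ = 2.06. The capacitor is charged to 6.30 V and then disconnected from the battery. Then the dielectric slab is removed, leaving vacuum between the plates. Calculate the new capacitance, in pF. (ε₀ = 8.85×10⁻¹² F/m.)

A = (21.4 mm)² = 4.58×10⁻⁴ m².
Initially C₁ = κε₀A/d = 2.06 × 8.85×10⁻¹² × 4.58×10⁻⁴ / 6.05×10⁻³ = 1.38×10⁻¹² F.
C = κε₀A/d scales with κ, so C₂/C₁ = 1/κ = 1/2.06 = 0.485.
C₂ = 0.485 × 1.38×10⁻¹² = 6.70×10⁻¹³ F.

C ≈ 0.670 pF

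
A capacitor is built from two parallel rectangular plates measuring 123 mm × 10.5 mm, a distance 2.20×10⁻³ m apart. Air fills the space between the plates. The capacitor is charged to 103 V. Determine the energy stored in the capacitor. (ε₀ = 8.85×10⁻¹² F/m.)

U ≈ 27.6 nJ

A = 123 × 10.5 mm² = 1.29×10⁻³ m².
C = ε₀A/d = 8.85×10⁻¹² × 1.29×10⁻³ / 2.20×10⁻³ = 5.20×10⁻¹² F.
U = ½CV² = ½ × 5.20×10⁻¹² × (103)² = 2.76×10⁻⁸ J.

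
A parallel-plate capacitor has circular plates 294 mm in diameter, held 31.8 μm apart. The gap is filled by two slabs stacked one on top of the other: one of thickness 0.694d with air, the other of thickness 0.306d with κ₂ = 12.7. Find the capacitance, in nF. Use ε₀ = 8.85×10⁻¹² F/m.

26.3 nF

A = π(294/2 mm)² = 6.79×10⁻² m².
Stacked slabs ⇒ two capacitors in series, each with the full plate area.
C₁ = κ₁ε₀A/d₁ = 1.00 × 8.85×10⁻¹² × 6.79×10⁻² / 2.21×10⁻⁵ = 2.72×10⁻⁸ F.
C₂ = κ₂ε₀A/d₂ = 12.7 × 8.85×10⁻¹² × 6.79×10⁻² / 9.73×10⁻⁶ = 7.84×10⁻⁷ F.
C = (1/C₁ + 1/C₂)⁻¹ = 2.63×10⁻⁸ F.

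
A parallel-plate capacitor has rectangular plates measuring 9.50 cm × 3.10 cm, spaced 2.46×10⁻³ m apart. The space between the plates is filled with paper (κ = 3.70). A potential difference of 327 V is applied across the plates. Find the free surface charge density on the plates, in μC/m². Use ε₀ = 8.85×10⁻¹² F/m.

A = 9.50 × 3.10 cm² = 2.94×10⁻³ m².
C = κε₀A/d = 3.70 × 8.85×10⁻¹² × 2.94×10⁻³ / 2.46×10⁻³ = 3.92×10⁻¹¹ F.
σ = Q/A = CV/A = 3.92×10⁻¹¹ × 327 / 2.94×10⁻³ = 4.35×10⁻⁶ C/m².

4.35 μC/m²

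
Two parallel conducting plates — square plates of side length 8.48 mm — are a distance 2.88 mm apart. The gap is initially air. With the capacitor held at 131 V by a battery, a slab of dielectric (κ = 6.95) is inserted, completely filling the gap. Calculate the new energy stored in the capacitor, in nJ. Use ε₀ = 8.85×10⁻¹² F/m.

U ≈ 13.2 nJ

A = (8.48 mm)² = 7.19×10⁻⁵ m².
Initially C₁ = ε₀A/d = 8.85×10⁻¹² × 7.19×10⁻⁵ / 2.88×10⁻³ = 2.21×10⁻¹³ F.
U₁ = 1.90×10⁻⁹ J.
Battery connected ⇒ V is held fixed. C₂ = 6.95 C₁ and U = ½CV², so U₂/U₁ = C₂/C₁ = 6.95.
U₂ = 6.95 × 1.90×10⁻⁹ = 1.32×10⁻⁸ J.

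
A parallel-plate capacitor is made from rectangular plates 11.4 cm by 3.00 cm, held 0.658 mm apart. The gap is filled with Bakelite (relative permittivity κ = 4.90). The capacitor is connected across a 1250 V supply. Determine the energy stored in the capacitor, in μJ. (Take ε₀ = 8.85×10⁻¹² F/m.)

U ≈ 176 μJ

A = 11.4 × 3.00 cm² = 3.42×10⁻³ m².
C = κε₀A/d = 4.90 × 8.85×10⁻¹² × 3.42×10⁻³ / 6.58×10⁻⁴ = 2.25×10⁻¹⁰ F.
U = ½CV² = ½ × 2.25×10⁻¹⁰ × (1250)² = 1.76×10⁻⁴ J.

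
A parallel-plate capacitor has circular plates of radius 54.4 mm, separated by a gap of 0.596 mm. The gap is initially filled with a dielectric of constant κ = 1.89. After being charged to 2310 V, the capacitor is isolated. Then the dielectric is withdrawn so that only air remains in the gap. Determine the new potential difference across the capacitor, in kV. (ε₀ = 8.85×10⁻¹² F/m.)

V ≈ 4.37 kV

A = π(54.4 mm)² = 9.30×10⁻³ m².
Initially C₁ = κε₀A/d = 1.89 × 8.85×10⁻¹² × 9.30×10⁻³ / 5.96×10⁻⁴ = 2.61×10⁻¹⁰ F.
V₁ = 2.31×10³ V.
Isolated ⇒ Q is held fixed. C₂ = 0.529 C₁ and V = Q/C, so V₂/V₁ = C₁/C₂ = 1.89.
V₂ = 1.89 × 2.31×10³ = 4.37×10³ V.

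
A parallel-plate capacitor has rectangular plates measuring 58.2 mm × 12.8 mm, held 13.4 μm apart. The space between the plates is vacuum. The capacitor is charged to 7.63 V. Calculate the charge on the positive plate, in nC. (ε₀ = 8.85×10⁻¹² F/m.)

A = 58.2 × 12.8 mm² = 7.45×10⁻⁴ m².
C = ε₀A/d = 8.85×10⁻¹² × 7.45×10⁻⁴ / 1.34×10⁻⁵ = 4.92×10⁻¹⁰ F.
Q = CV = 4.92×10⁻¹⁰ × 7.63 = 3.75×10⁻⁹ C.

3.75 nC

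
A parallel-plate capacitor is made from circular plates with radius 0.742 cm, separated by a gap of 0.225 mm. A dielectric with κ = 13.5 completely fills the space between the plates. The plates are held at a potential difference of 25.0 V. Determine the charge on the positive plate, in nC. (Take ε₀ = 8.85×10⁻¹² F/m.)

A = π(0.742 cm)² = 1.73×10⁻⁴ m².
C = κε₀A/d = 13.5 × 8.85×10⁻¹² × 1.73×10⁻⁴ / 2.25×10⁻⁴ = 9.18×10⁻¹¹ F.
Q = CV = 9.18×10⁻¹¹ × 25.0 = 2.30×10⁻⁹ C.

2.30 nC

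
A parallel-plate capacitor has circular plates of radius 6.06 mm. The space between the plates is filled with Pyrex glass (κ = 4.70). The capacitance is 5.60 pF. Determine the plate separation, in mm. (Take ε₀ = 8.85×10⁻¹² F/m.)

d ≈ 0.857 mm

A = π(6.06 mm)² = 1.15×10⁻⁴ m².
d = κε₀A/C = 4.70 × 8.85×10⁻¹² × 1.15×10⁻⁴ / 5.60×10⁻¹² = 8.57×10⁻⁴ m.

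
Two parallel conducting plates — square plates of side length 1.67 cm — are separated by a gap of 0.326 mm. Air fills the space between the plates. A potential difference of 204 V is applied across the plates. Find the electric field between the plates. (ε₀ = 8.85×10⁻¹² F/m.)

E = V/d = 204 / 3.26×10⁻⁴ = 6.26×10⁵ V/m.

E ≈ 0.626 MV/m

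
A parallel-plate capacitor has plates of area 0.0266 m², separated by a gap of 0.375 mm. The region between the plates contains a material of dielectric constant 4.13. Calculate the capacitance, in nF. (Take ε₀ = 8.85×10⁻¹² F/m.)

2.59 nF

C = κε₀A/d = 4.13 × 8.85×10⁻¹² × 2.66×10⁻² / 3.75×10⁻⁴ = 2.59×10⁻⁹ F.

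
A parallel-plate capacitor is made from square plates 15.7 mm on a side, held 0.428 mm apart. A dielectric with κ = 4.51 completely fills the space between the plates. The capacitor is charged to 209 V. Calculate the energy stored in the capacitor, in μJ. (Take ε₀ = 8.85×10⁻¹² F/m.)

A = (15.7 mm)² = 2.46×10⁻⁴ m².
C = κε₀A/d = 4.51 × 8.85×10⁻¹² × 2.46×10⁻⁴ / 4.28×10⁻⁴ = 2.30×10⁻¹¹ F.
U = ½CV² = ½ × 2.30×10⁻¹¹ × (209)² = 5.02×10⁻⁷ J.

U ≈ 0.502 μJ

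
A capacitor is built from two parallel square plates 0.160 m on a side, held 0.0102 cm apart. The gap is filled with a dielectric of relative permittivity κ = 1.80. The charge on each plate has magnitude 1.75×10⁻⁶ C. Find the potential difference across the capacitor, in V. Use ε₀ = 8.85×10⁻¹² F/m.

A = (0.160 m)² = 2.56×10⁻² m².
C = κε₀A/d = 1.80 × 8.85×10⁻¹² × 2.56×10⁻² / 1.02×10⁻⁴ = 4.00×10⁻⁹ F.
V = Q/C = 1.75×10⁻⁶ / 4.00×10⁻⁹ = 4.38×10² V.

V ≈ 438 V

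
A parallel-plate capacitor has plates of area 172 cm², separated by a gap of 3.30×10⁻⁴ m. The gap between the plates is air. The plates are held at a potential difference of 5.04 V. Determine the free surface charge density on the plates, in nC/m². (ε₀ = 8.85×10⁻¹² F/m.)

σ ≈ 135 nC/m²

A = 172 cm² = 1.72×10⁻² m².
C = ε₀A/d = 8.85×10⁻¹² × 1.72×10⁻² / 3.30×10⁻⁴ = 4.61×10⁻¹⁰ F.
σ = Q/A = CV/A = 4.61×10⁻¹⁰ × 5.04 / 1.72×10⁻² = 1.35×10⁻⁷ C/m².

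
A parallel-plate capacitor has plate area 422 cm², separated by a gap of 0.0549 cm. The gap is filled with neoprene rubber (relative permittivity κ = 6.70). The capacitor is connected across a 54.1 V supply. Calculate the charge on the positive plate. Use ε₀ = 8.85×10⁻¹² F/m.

A = 422 cm² = 4.22×10⁻² m².
C = κε₀A/d = 6.70 × 8.85×10⁻¹² × 4.22×10⁻² / 5.49×10⁻⁴ = 4.56×10⁻⁹ F.
Q = CV = 4.56×10⁻⁹ × 54.1 = 2.47×10⁻⁷ C.

247 nC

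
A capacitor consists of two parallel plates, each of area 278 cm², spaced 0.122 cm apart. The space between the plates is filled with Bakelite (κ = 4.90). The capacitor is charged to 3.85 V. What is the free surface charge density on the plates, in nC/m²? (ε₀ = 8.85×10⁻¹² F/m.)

A = 278 cm² = 2.78×10⁻² m².
C = κε₀A/d = 4.90 × 8.85×10⁻¹² × 2.78×10⁻² / 1.22×10⁻³ = 9.88×10⁻¹⁰ F.
σ = Q/A = CV/A = 9.88×10⁻¹⁰ × 3.85 / 2.78×10⁻² = 1.37×10⁻⁷ C/m².

137 nC/m²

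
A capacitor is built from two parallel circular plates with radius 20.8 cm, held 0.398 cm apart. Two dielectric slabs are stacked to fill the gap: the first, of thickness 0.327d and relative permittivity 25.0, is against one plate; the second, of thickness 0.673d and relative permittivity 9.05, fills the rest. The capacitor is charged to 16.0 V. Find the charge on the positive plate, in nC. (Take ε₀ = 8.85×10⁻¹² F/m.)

55.3 nC

A = π(20.8 cm)² = 0.136 m².
Stacked slabs ⇒ two capacitors in series, each with the full plate area.
C₁ = κ₁ε₀A/d₁ = 25.0 × 8.85×10⁻¹² × 0.136 / 1.30×10⁻³ = 2.31×10⁻⁸ F.
C₂ = κ₂ε₀A/d₂ = 9.05 × 8.85×10⁻¹² × 0.136 / 2.68×10⁻³ = 4.06×10⁻⁹ F.
C = (1/C₁ + 1/C₂)⁻¹ = 3.46×10⁻⁹ F.
Q = CV = 3.46×10⁻⁹ × 16.0 = 5.53×10⁻⁸ C.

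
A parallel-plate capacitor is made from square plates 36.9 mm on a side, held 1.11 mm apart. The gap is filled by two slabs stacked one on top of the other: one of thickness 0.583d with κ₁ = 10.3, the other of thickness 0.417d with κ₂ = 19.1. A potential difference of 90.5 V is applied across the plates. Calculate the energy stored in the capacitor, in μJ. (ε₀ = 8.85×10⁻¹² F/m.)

0.567 μJ

A = (36.9 mm)² = 1.36×10⁻³ m².
Stacked slabs ⇒ two capacitors in series, each with the full plate area.
C₁ = κ₁ε₀A/d₁ = 10.3 × 8.85×10⁻¹² × 1.36×10⁻³ / 6.47×10⁻⁴ = 1.92×10⁻¹⁰ F.
C₂ = κ₂ε₀A/d₂ = 19.1 × 8.85×10⁻¹² × 1.36×10⁻³ / 4.63×10⁻⁴ = 4.97×10⁻¹⁰ F.
C = (1/C₁ + 1/C₂)⁻¹ = 1.38×10⁻¹⁰ F.
U = ½CV² = ½ × 1.38×10⁻¹⁰ × (90.5)² = 5.67×10⁻⁷ J.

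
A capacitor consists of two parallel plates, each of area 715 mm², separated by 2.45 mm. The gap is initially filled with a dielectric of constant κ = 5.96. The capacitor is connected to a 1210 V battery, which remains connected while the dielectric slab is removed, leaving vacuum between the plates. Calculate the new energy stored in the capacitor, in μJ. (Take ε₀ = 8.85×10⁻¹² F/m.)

A = 715 mm² = 7.15×10⁻⁴ m².
Initially C₁ = κε₀A/d = 5.96 × 8.85×10⁻¹² × 7.15×10⁻⁴ / 2.45×10⁻³ = 1.54×10⁻¹¹ F.
U₁ = 1.13×10⁻⁵ J.
Battery connected ⇒ V is held fixed. C₂ = 0.168 C₁ and U = ½CV², so U₂/U₁ = C₂/C₁ = 0.168.
U₂ = 0.168 × 1.13×10⁻⁵ = 1.89×10⁻⁶ J.

U ≈ 1.89 μJ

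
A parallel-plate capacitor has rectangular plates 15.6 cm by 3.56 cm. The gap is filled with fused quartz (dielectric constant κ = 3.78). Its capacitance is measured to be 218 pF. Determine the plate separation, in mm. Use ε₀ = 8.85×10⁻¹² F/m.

A = 15.6 × 3.56 cm² = 5.55×10⁻³ m².
d = κε₀A/C = 3.78 × 8.85×10⁻¹² × 5.55×10⁻³ / 2.18×10⁻¹⁰ = 8.52×10⁻⁴ m.

d ≈ 0.852 mm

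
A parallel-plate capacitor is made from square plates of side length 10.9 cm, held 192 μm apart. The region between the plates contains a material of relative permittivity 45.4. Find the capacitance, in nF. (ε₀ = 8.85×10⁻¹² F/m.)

A = (10.9 cm)² = 1.19×10⁻² m².
C = κε₀A/d = 45.4 × 8.85×10⁻¹² × 1.19×10⁻² / 1.92×10⁻⁴ = 2.49×10⁻⁸ F.

C ≈ 24.9 nF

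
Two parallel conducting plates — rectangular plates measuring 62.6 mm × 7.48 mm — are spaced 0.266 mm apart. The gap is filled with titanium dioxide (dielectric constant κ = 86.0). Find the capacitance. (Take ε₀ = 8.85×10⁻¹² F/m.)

C ≈ 1.34 nF

A = 62.6 × 7.48 mm² = 4.68×10⁻⁴ m².
C = κε₀A/d = 86.0 × 8.85×10⁻¹² × 4.68×10⁻⁴ / 2.66×10⁻⁴ = 1.34×10⁻⁹ F.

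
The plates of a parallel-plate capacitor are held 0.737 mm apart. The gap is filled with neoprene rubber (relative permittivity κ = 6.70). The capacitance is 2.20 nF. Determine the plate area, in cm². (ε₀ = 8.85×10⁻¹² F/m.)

A ≈ 273 cm²

A = Cd/(κε₀) = 2.20×10⁻⁹ × 7.37×10⁻⁴ / (6.70 × 8.85×10⁻¹²) = 2.73×10⁻² m².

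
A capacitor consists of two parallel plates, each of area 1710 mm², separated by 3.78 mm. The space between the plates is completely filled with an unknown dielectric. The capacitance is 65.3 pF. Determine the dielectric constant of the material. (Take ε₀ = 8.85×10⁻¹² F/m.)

16.3

A = 1710 mm² = 1.71×10⁻³ m².
κ = Cd/(ε₀A) = 6.53×10⁻¹¹ × 3.78×10⁻³ / (8.85×10⁻¹² × 1.71×10⁻³) = 16.3.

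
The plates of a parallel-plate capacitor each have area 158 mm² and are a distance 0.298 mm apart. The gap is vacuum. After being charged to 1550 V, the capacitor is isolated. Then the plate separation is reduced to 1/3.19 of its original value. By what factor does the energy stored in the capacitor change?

0.313

Isolated ⇒ Q is held fixed.
C₂ = 3.19 C₁ and U = Q²/(2C), so U₂/U₁ = C₁/C₂ = 0.313.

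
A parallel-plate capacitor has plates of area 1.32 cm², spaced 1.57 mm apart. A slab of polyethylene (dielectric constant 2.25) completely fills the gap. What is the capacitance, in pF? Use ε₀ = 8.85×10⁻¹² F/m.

1.67 pF

A = 1.32 cm² = 1.32×10⁻⁴ m².
C = κε₀A/d = 2.25 × 8.85×10⁻¹² × 1.32×10⁻⁴ / 1.57×10⁻³ = 1.67×10⁻¹² F.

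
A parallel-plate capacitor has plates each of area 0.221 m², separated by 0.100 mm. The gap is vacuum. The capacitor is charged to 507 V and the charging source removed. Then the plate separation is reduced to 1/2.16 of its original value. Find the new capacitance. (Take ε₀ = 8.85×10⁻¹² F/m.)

C ≈ 42.2 nF

Initially C₁ = ε₀A/d = 8.85×10⁻¹² × 0.221 / 1.00×10⁻⁴ = 1.96×10⁻⁸ F.
C = ε₀A/d scales as 1/d, so C₂/C₁ = d₁/d₂ = 2.16.
C₂ = 2.16 × 1.96×10⁻⁸ = 4.22×10⁻⁸ F.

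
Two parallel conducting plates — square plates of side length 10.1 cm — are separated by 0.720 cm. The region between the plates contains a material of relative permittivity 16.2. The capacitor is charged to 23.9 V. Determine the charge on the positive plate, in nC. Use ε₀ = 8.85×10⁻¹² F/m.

A = (10.1 cm)² = 1.02×10⁻² m².
C = κε₀A/d = 16.2 × 8.85×10⁻¹² × 1.02×10⁻² / 7.20×10⁻³ = 2.03×10⁻¹⁰ F.
Q = CV = 2.03×10⁻¹⁰ × 23.9 = 4.85×10⁻⁹ C.

4.85 nC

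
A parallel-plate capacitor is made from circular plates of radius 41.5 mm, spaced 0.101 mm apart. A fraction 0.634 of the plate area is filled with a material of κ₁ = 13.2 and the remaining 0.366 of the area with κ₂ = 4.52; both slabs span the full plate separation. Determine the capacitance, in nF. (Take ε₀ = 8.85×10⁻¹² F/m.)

A = π(41.5 mm)² = 5.41×10⁻³ m².
Side-by-side slabs ⇒ two capacitors in parallel, each spanning the full gap.
C₁ = κ₁ε₀A₁/d = 13.2 × 8.85×10⁻¹² × 3.43×10⁻³ / 1.01×10⁻⁴ = 3.97×10⁻⁹ F.
C₂ = κ₂ε₀A₂/d = 4.52 × 8.85×10⁻¹² × 1.98×10⁻³ / 1.01×10⁻⁴ = 7.84×10⁻¹⁰ F.
C = C₁ + C₂ = 4.75×10⁻⁹ F.

4.75 nF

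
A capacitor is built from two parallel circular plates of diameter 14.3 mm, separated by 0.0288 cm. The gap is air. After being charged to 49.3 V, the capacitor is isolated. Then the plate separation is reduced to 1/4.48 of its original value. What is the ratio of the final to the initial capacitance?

4.48

C = ε₀A/d scales as 1/d, so C₂/C₁ = d₁/d₂ = 4.48.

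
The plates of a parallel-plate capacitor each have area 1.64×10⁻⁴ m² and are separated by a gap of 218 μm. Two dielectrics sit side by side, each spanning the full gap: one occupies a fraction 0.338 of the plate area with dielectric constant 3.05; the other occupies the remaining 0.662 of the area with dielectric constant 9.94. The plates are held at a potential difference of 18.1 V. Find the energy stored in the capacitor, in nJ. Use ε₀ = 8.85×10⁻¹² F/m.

U ≈ 8.30 nJ

Side-by-side slabs ⇒ two capacitors in parallel, each spanning the full gap.
C₁ = κ₁ε₀A₁/d = 3.05 × 8.85×10⁻¹² × 5.54×10⁻⁵ / 2.18×10⁻⁴ = 6.86×10⁻¹² F.
C₂ = κ₂ε₀A₂/d = 9.94 × 8.85×10⁻¹² × 1.09×10⁻⁴ / 2.18×10⁻⁴ = 4.38×10⁻¹¹ F.
C = C₁ + C₂ = 5.07×10⁻¹¹ F.
U = ½CV² = ½ × 5.07×10⁻¹¹ × (18.1)² = 8.30×10⁻⁹ J.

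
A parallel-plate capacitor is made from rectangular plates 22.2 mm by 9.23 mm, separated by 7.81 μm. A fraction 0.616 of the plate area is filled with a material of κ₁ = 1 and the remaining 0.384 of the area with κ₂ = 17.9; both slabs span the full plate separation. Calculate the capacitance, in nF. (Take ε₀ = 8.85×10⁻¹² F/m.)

A = 22.2 × 9.23 mm² = 2.05×10⁻⁴ m².
Side-by-side slabs ⇒ two capacitors in parallel, each spanning the full gap.
C₁ = κ₁ε₀A₁/d = 1.00 × 8.85×10⁻¹² × 1.26×10⁻⁴ / 7.81×10⁻⁶ = 1.43×10⁻¹⁰ F.
C₂ = κ₂ε₀A₂/d = 17.9 × 8.85×10⁻¹² × 7.87×10⁻⁵ / 7.81×10⁻⁶ = 1.60×10⁻⁹ F.
C = C₁ + C₂ = 1.74×10⁻⁹ F.

1.74 nF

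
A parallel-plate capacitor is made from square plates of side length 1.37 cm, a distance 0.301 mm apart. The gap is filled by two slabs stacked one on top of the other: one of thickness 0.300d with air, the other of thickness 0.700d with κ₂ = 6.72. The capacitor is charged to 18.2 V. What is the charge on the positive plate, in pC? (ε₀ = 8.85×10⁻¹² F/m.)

A = (1.37 cm)² = 1.88×10⁻⁴ m².
Stacked slabs ⇒ two capacitors in series, each with the full plate area.
C₁ = κ₁ε₀A/d₁ = 1.00 × 8.85×10⁻¹² × 1.88×10⁻⁴ / 9.03×10⁻⁵ = 1.84×10⁻¹¹ F.
C₂ = κ₂ε₀A/d₂ = 6.72 × 8.85×10⁻¹² × 1.88×10⁻⁴ / 2.11×10⁻⁴ = 5.30×10⁻¹¹ F.
C = (1/C₁ + 1/C₂)⁻¹ = 1.37×10⁻¹¹ F.
Q = CV = 1.37×10⁻¹¹ × 18.2 = 2.49×10⁻¹⁰ C.

Q ≈ 249 pC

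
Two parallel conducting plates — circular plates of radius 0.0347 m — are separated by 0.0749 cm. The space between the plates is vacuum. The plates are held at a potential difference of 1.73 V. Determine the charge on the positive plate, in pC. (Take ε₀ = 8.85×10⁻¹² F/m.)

A = π(0.0347 m)² = 3.78×10⁻³ m².
C = ε₀A/d = 8.85×10⁻¹² × 3.78×10⁻³ / 7.49×10⁻⁴ = 4.47×10⁻¹¹ F.
Q = CV = 4.47×10⁻¹¹ × 1.73 = 7.73×10⁻¹¹ C.

77.3 pC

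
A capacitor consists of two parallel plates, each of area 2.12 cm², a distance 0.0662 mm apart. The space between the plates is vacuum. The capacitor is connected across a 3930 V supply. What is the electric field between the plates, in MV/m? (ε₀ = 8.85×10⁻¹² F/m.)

E ≈ 59.4 MV/m

E = V/d = 3930 / 6.62×10⁻⁵ = 5.94×10⁷ V/m.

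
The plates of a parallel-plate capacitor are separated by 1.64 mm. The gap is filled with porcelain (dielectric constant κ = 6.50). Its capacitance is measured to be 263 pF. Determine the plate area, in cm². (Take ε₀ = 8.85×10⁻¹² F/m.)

75.0 cm²

A = Cd/(κε₀) = 2.63×10⁻¹⁰ × 1.64×10⁻³ / (6.50 × 8.85×10⁻¹²) = 7.50×10⁻³ m².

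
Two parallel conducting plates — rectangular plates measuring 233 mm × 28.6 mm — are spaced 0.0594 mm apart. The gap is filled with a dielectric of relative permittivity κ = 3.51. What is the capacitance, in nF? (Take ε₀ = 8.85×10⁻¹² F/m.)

C ≈ 3.48 nF

A = 233 × 28.6 mm² = 6.66×10⁻³ m².
C = κε₀A/d = 3.51 × 8.85×10⁻¹² × 6.66×10⁻³ / 5.94×10⁻⁵ = 3.48×10⁻⁹ F.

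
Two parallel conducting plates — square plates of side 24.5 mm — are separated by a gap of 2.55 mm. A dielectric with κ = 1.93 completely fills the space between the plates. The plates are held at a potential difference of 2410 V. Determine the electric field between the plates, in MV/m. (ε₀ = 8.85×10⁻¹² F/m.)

0.945 MV/m

E = V/d = 2410 / 2.55×10⁻³ = 9.45×10⁵ V/m.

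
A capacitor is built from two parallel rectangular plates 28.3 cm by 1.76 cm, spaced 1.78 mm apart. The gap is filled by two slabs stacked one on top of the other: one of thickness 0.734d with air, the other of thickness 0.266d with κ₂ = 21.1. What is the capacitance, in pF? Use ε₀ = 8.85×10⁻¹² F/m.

A = 28.3 × 1.76 cm² = 4.98×10⁻³ m².
Stacked slabs ⇒ two capacitors in series, each with the full plate area.
C₁ = κ₁ε₀A/d₁ = 1.00 × 8.85×10⁻¹² × 4.98×10⁻³ / 1.31×10⁻³ = 3.37×10⁻¹¹ F.
C₂ = κ₂ε₀A/d₂ = 21.1 × 8.85×10⁻¹² × 4.98×10⁻³ / 4.73×10⁻⁴ = 1.96×10⁻⁹ F.
C = (1/C₁ + 1/C₂)⁻¹ = 3.32×10⁻¹¹ F.

C ≈ 33.2 pF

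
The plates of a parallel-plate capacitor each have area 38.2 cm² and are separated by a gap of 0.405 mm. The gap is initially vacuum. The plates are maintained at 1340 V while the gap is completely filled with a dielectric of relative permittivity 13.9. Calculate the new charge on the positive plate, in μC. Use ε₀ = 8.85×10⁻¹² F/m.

A = 38.2 cm² = 3.82×10⁻³ m².
Initially C₁ = ε₀A/d = 8.85×10⁻¹² × 3.82×10⁻³ / 4.05×10⁻⁴ = 8.35×10⁻¹¹ F.
Q₁ = 1.12×10⁻⁷ C.
Battery connected ⇒ V is held fixed. C₂ = 13.9 C₁ and Q = CV, so Q₂/Q₁ = C₂/C₁ = 13.9.
Q₂ = 13.9 × 1.12×10⁻⁷ = 1.55×10⁻⁶ C.

Q ≈ 1.55 μC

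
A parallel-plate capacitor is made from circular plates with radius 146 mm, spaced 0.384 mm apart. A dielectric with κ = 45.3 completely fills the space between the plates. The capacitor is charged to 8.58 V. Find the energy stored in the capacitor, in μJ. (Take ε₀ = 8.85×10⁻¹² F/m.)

A = π(146 mm)² = 6.70×10⁻² m².
C = κε₀A/d = 45.3 × 8.85×10⁻¹² × 6.70×10⁻² / 3.84×10⁻⁴ = 6.99×10⁻⁸ F.
U = ½CV² = ½ × 6.99×10⁻⁸ × (8.58)² = 2.57×10⁻⁶ J.

2.57 μJ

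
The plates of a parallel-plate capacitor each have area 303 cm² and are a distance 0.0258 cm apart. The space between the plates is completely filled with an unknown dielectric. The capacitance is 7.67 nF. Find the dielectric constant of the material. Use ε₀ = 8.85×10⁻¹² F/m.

7.38

A = 303 cm² = 3.03×10⁻² m².
κ = Cd/(ε₀A) = 7.67×10⁻⁹ × 2.58×10⁻⁴ / (8.85×10⁻¹² × 3.03×10⁻²) = 7.38.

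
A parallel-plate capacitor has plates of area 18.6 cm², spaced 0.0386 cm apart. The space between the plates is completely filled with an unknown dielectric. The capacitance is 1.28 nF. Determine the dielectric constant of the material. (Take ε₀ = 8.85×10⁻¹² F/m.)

A = 18.6 cm² = 1.86×10⁻³ m².
κ = Cd/(ε₀A) = 1.28×10⁻⁹ × 3.86×10⁻⁴ / (8.85×10⁻¹² × 1.86×10⁻³) = 30.0.

30.0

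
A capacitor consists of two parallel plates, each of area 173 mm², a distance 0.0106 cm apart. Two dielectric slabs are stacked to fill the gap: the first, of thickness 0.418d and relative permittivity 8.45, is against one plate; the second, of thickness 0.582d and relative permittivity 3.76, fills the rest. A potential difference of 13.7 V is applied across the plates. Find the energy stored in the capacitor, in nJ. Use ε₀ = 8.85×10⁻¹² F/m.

U ≈ 6.64 nJ

A = 173 mm² = 1.73×10⁻⁴ m².
Stacked slabs ⇒ two capacitors in series, each with the full plate area.
C₁ = κ₁ε₀A/d₁ = 8.45 × 8.85×10⁻¹² × 1.73×10⁻⁴ / 4.43×10⁻⁵ = 2.92×10⁻¹⁰ F.
C₂ = κ₂ε₀A/d₂ = 3.76 × 8.85×10⁻¹² × 1.73×10⁻⁴ / 6.17×10⁻⁵ = 9.33×10⁻¹¹ F.
C = (1/C₁ + 1/C₂)⁻¹ = 7.07×10⁻¹¹ F.
U = ½CV² = ½ × 7.07×10⁻¹¹ × (13.7)² = 6.64×10⁻⁹ J.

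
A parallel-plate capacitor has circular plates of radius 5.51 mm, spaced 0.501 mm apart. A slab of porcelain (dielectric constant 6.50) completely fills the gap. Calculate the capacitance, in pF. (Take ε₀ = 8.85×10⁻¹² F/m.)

A = π(5.51 mm)² = 9.54×10⁻⁵ m².
C = κε₀A/d = 6.50 × 8.85×10⁻¹² × 9.54×10⁻⁵ / 5.01×10⁻⁴ = 1.10×10⁻¹¹ F.

C ≈ 11.0 pF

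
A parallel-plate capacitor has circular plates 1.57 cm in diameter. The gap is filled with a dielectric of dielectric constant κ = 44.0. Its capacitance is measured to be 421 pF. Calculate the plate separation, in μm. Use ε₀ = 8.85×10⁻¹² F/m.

179 μm

A = π(1.57/2 cm)² = 1.94×10⁻⁴ m².
d = κε₀A/C = 44.0 × 8.85×10⁻¹² × 1.94×10⁻⁴ / 4.21×10⁻¹⁰ = 1.79×10⁻⁴ m.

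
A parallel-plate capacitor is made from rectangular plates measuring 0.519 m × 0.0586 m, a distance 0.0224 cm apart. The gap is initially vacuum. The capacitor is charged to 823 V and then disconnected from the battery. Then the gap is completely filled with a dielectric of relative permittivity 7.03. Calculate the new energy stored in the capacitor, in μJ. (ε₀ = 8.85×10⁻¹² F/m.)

U ≈ 57.9 μJ

A = 0.519 × 0.0586 m² = 3.04×10⁻² m².
Initially C₁ = ε₀A/d = 8.85×10⁻¹² × 3.04×10⁻² / 2.24×10⁻⁴ = 1.20×10⁻⁹ F.
U₁ = 4.07×10⁻⁴ J.
Isolated ⇒ Q is held fixed. C₂ = 7.03 C₁ and U = Q²/(2C), so U₂/U₁ = C₁/C₂ = 0.142.
U₂ = 0.142 × 4.07×10⁻⁴ = 5.79×10⁻⁵ J.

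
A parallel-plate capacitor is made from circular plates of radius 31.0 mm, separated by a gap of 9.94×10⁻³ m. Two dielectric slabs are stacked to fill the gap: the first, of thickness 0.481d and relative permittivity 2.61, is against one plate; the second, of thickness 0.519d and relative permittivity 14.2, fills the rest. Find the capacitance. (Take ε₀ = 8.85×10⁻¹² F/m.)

C ≈ 12.2 pF

A = π(31.0 mm)² = 3.02×10⁻³ m².
Stacked slabs ⇒ two capacitors in series, each with the full plate area.
C₁ = κ₁ε₀A/d₁ = 2.61 × 8.85×10⁻¹² × 3.02×10⁻³ / 4.78×10⁻³ = 1.46×10⁻¹¹ F.
C₂ = κ₂ε₀A/d₂ = 14.2 × 8.85×10⁻¹² × 3.02×10⁻³ / 5.16×10⁻³ = 7.35×10⁻¹¹ F.
C = (1/C₁ + 1/C₂)⁻¹ = 1.22×10⁻¹¹ F.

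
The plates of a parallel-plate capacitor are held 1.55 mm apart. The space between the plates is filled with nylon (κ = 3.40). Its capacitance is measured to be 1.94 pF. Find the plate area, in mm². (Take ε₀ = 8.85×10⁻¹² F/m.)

A = Cd/(κε₀) = 1.94×10⁻¹² × 1.55×10⁻³ / (3.40 × 8.85×10⁻¹²) = 9.99×10⁻⁵ m².

A ≈ 99.9 mm²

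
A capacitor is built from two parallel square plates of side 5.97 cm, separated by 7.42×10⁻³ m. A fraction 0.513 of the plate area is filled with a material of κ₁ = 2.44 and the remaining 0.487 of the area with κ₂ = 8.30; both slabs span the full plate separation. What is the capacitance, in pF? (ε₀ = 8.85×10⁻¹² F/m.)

C ≈ 22.5 pF

A = (5.97 cm)² = 3.56×10⁻³ m².
Side-by-side slabs ⇒ two capacitors in parallel, each spanning the full gap.
C₁ = κ₁ε₀A₁/d = 2.44 × 8.85×10⁻¹² × 1.83×10⁻³ / 7.42×10⁻³ = 5.32×10⁻¹² F.
C₂ = κ₂ε₀A₂/d = 8.30 × 8.85×10⁻¹² × 1.74×10⁻³ / 7.42×10⁻³ = 1.72×10⁻¹¹ F.
C = C₁ + C₂ = 2.25×10⁻¹¹ F.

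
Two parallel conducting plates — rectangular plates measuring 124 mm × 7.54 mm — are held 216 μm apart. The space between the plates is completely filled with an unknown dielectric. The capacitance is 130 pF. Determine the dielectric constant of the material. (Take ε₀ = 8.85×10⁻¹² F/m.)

3.39

A = 124 × 7.54 mm² = 9.35×10⁻⁴ m².
κ = Cd/(ε₀A) = 1.30×10⁻¹⁰ × 2.16×10⁻⁴ / (8.85×10⁻¹² × 9.35×10⁻⁴) = 3.39.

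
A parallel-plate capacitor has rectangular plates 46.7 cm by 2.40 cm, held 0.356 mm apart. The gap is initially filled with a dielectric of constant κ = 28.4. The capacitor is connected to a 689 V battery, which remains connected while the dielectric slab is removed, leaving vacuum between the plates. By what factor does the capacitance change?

C = κε₀A/d scales with κ, so C₂/C₁ = 1/κ = 1/28.4 = 0.0352.

0.0352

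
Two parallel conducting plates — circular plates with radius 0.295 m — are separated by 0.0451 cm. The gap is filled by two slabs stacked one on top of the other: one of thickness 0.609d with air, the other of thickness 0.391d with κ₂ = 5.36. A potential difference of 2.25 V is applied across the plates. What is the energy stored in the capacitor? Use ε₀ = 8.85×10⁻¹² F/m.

A = π(0.295 m)² = 0.273 m².
Stacked slabs ⇒ two capacitors in series, each with the full plate area.
C₁ = κ₁ε₀A/d₁ = 1.00 × 8.85×10⁻¹² × 0.273 / 2.75×10⁻⁴ = 8.81×10⁻⁹ F.
C₂ = κ₂ε₀A/d₂ = 5.36 × 8.85×10⁻¹² × 0.273 / 1.76×10⁻⁴ = 7.35×10⁻⁸ F.
C = (1/C₁ + 1/C₂)⁻¹ = 7.87×10⁻⁹ F.
U = ½CV² = ½ × 7.87×10⁻⁹ × (2.25)² = 1.99×10⁻⁸ J.

U ≈ 19.9 nJ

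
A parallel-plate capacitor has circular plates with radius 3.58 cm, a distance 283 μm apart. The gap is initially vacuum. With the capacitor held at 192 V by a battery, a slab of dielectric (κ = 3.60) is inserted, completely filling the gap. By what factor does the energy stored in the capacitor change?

Battery connected ⇒ V is held fixed.
C₂ = 3.60 C₁ and U = ½CV², so U₂/U₁ = C₂/C₁ = 3.60.

3.60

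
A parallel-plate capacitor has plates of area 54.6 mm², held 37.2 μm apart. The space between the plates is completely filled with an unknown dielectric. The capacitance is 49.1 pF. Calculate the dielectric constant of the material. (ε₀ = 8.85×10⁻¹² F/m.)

A = 54.6 mm² = 5.46×10⁻⁵ m².
κ = Cd/(ε₀A) = 4.91×10⁻¹¹ × 3.72×10⁻⁵ / (8.85×10⁻¹² × 5.46×10⁻⁵) = 3.78.

κ ≈ 3.78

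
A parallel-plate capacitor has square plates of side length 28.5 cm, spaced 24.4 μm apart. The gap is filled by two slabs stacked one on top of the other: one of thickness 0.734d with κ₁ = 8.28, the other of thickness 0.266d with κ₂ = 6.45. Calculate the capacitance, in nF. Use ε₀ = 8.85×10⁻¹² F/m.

227 nF

A = (28.5 cm)² = 8.12×10⁻² m².
Stacked slabs ⇒ two capacitors in series, each with the full plate area.
C₁ = κ₁ε₀A/d₁ = 8.28 × 8.85×10⁻¹² × 8.12×10⁻² / 1.79×10⁻⁵ = 3.32×10⁻⁷ F.
C₂ = κ₂ε₀A/d₂ = 6.45 × 8.85×10⁻¹² × 8.12×10⁻² / 6.49×10⁻⁶ = 7.14×10⁻⁷ F.
C = (1/C₁ + 1/C₂)⁻¹ = 2.27×10⁻⁷ F.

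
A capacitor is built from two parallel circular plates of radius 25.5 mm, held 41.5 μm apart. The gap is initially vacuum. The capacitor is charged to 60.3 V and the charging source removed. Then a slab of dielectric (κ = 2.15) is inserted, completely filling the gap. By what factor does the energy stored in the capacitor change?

Isolated ⇒ Q is held fixed.
C₂ = 2.15 C₁ and U = Q²/(2C), so U₂/U₁ = C₁/C₂ = 0.465.

0.465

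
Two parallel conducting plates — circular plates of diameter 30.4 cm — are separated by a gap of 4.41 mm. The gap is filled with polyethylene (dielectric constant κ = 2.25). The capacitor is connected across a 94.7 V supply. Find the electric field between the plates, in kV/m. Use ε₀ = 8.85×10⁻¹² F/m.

E ≈ 21.5 kV/m

E = V/d = 94.7 / 4.41×10⁻³ = 2.15×10⁴ V/m.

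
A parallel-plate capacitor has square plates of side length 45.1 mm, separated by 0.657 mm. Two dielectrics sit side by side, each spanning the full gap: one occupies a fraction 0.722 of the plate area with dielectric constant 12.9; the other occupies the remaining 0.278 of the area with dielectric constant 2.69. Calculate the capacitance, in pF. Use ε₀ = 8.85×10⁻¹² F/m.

A = (45.1 mm)² = 2.03×10⁻³ m².
Side-by-side slabs ⇒ two capacitors in parallel, each spanning the full gap.
C₁ = κ₁ε₀A₁/d = 12.9 × 8.85×10⁻¹² × 1.47×10⁻³ / 6.57×10⁻⁴ = 2.55×10⁻¹⁰ F.
C₂ = κ₂ε₀A₂/d = 2.69 × 8.85×10⁻¹² × 5.65×10⁻⁴ / 6.57×10⁻⁴ = 2.05×10⁻¹¹ F.
C = C₁ + C₂ = 2.76×10⁻¹⁰ F.

C ≈ 276 pF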